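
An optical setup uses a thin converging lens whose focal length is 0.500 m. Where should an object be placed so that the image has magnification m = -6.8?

m = −d_i/d_o ⇒ d_i = −m·d_o.
1/f = 1/d_o + 1/d_i = 1/d_o − 1/(m·d_o) = (1 − 1/m)/d_o, so d_o = f(1 − 1/m) = (0.5000)(1 − 1/(-6.8)) = 0.574 m.

0.574 m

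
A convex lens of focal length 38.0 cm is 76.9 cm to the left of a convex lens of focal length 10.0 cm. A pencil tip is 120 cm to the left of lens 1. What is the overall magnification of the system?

Lens 1: 1/d_i1 = 1/(38.0) − 1/(120) = 0.01798, so d_i1 = 55.61 cm; m₁ = −d_i1/d_o1 = -0.4634.
d_o2 = 76.9 − (55.61) = 21.29 cm.
Lens 2: 1/d_i2 = 1/(10.0) − 1/(21.29) = 0.05303, so d_i2 = 18.86 cm; m₂ = −d_i2/d_o2 = -0.8857.
m = m₁·m₂ = (-0.4634)(-0.8857) = +0.410.

m = +0.410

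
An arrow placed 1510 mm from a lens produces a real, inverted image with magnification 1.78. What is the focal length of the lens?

f = 967 mm (converging)

m = −d_i/d_o ⇒ d_i = −m·d_o = −(-1.78)·(1510) = 2688 mm.
1/f = 1/d_o + 1/d_i = 1/(1510) + 1/(2688) = 0.001034, so f = 967 mm.
Since f is positive, the lens is converging.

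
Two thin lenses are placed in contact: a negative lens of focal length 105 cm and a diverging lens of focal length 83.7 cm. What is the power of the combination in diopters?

P = -2.15 D

P₁ = 1/f₁ = 1/(-1.05 m) = -0.9524 D; P₂ = 1/f₂ = 1/(-0.837 m) = -1.195 D.
For thin lenses in contact, P = P₁ + P₂ = (-0.9524) + (-1.195) = -2.15 D.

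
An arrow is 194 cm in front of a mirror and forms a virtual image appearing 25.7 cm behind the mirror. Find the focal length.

Virtual image ⇒ d_i = −25.7 cm.
1/f = 1/d_o + 1/d_i = 1/(194) + 1/(-25.7) = -0.03376, so f = -29.6 cm.
Since f is negative, the mirror is convex.

f = -29.6 cm (convex)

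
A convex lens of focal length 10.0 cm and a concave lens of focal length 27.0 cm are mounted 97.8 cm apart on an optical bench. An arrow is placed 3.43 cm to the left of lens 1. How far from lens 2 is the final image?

21.4 cm

Lens 1: 1/d_i1 = 1/f₁ − 1/d_o1 = 1/(10.0) − 1/(3.43) = -0.1915, so d_i1 = -5.221 cm.
The intermediate image is 5.221 cm to the left of lens 1 (virtual), which is 97.8 − (-5.221) = 103.0 cm to the left of lens 2, so d_o2 = +103.0 cm.
Lens 2 is diverging, so f₂ = −27.0 cm.
Lens 2: 1/d_i2 = 1/f₂ − 1/d_o2 = 1/(-27.0) − 1/(103.0) = -0.04675, so d_i2 = -21.4 cm.
The final image is virtual, 21.4 cm to the left of lens 2 (overall magnification ≈ 0.32).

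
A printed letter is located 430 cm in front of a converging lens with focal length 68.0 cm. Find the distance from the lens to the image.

Lens equation: 1/v = 1/f − 1/u = 1/(68.00) − 1/(430) = 0.01471 − 0.002326 = 0.01238, so v = 80.8 cm.
The image is real, inverted and reduced, on the far side of the lens.

80.8 cm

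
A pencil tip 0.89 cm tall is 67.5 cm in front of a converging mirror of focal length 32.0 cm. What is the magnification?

m = -0.901

1/d_i = 1/f − 1/d_o = 1/(32.00) − 1/(67.5) = 0.01644, so d_i = 60.85 cm.
m = −d_i/d_o = −(60.85)/(67.5) = -0.901.
The image is real, inverted and reduced, in front of the mirror.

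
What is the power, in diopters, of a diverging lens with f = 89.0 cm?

For a diverging lens, f = −89.0 cm.
f = -89.0 cm = -0.890 m.
P = 1/f = 1/(-0.890 m) = -1.12 D.

P = -1.12 D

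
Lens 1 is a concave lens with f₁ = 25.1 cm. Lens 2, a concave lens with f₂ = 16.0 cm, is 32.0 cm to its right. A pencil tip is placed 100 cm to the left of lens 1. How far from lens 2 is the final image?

Lens 1 is diverging, so f₁ = −25.1 cm.
Lens 1: 1/d_i1 = 1/f₁ − 1/d_o1 = 1/(-25.1) − 1/(100) = -0.04984, so d_i1 = -20.06 cm.
The intermediate image is 20.06 cm to the left of lens 1 (virtual), which is 32.0 − (-20.06) = 52.06 cm to the left of lens 2, so d_o2 = +52.06 cm.
Lens 2 is diverging, so f₂ = −16.0 cm.
Lens 2: 1/d_i2 = 1/f₂ − 1/d_o2 = 1/(-16.0) − 1/(52.06) = -0.08171, so d_i2 = -12.2 cm.
The final image is virtual, 12.2 cm to the left of lens 2 (overall magnification ≈ 0.047).

12.2 cm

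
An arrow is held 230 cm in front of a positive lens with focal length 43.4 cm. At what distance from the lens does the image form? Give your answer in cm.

53.5 cm

Lens equation: 1/v = 1/f − 1/u = 1/(43.40) − 1/(230) = 0.02304 − 0.004348 = 0.01869, so v = 53.5 cm.
The image is real, inverted and reduced, on the far side of the lens.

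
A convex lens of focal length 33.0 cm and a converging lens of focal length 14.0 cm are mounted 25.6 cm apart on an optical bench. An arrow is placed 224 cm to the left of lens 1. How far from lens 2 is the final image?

Lens 1: 1/d_i1 = 1/f₁ − 1/d_o1 = 1/(33.0) − 1/(224) = 0.02584, so d_i1 = 38.70 cm.
The intermediate image is 38.70 cm to the right of lens 1, which lies 13.10 cm to the right of lens 2 — a virtual object — so d_o2 = −13.10 cm.
Lens 2: 1/d_i2 = 1/f₂ − 1/d_o2 = 1/(14.0) − 1/(-13.10) = 0.1478, so d_i2 = 6.77 cm.
The final image is real, 6.77 cm to the right of lens 2 (overall magnification ≈ -0.089).

6.77 cm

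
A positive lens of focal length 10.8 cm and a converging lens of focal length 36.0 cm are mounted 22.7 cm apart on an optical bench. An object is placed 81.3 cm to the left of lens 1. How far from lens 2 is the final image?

14.3 cm

Lens 1: 1/d_i1 = 1/f₁ − 1/d_o1 = 1/(10.8) − 1/(81.3) = 0.08029, so d_i1 = 12.45 cm.
The intermediate image is 12.45 cm to the right of lens 1, which is 22.7 − (12.45) = 10.25 cm to the left of lens 2, so d_o2 = +10.25 cm.
Lens 2: 1/d_i2 = 1/f₂ − 1/d_o2 = 1/(36.0) − 1/(10.25) = -0.06978, so d_i2 = -14.3 cm.
The final image is virtual, 14.3 cm to the left of lens 2 (overall magnification ≈ -0.21).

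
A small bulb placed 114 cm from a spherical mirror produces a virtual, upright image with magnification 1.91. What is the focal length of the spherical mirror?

m = −d_i/d_o ⇒ d_i = −m·d_o = −(+1.91)·(114) = -217.7 cm.
1/f = 1/d_o + 1/d_i = 1/(114) + 1/(-217.7) = 0.004178, so f = 239 cm.
Since f is positive, the spherical mirror is concave.

f = 239 cm (concave)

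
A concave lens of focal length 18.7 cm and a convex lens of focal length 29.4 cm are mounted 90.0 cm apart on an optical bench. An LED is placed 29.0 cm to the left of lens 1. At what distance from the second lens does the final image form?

41.4 cm

Lens 1 is diverging, so f₁ = −18.7 cm.
Lens 1: 1/d_i1 = 1/f₁ − 1/d_o1 = 1/(-18.7) − 1/(29.0) = -0.08796, so d_i1 = -11.37 cm.
The intermediate image is 11.37 cm to the left of lens 1 (virtual), which is 90.0 − (-11.37) = 101.4 cm to the left of lens 2, so d_o2 = +101.4 cm.
Lens 2: 1/d_i2 = 1/f₂ − 1/d_o2 = 1/(29.4) − 1/(101.4) = 0.02415, so d_i2 = 41.4 cm.
The final image is real, 41.4 cm to the right of lens 2 (overall magnification ≈ -0.16).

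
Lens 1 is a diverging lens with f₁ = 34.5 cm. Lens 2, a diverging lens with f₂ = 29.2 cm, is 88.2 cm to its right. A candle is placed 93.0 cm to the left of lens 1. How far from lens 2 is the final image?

Lens 1 is diverging, so f₁ = −34.5 cm.
Lens 1: 1/d_i1 = 1/f₁ − 1/d_o1 = 1/(-34.5) − 1/(93.0) = -0.03974, so d_i1 = -25.16 cm.
The intermediate image is 25.16 cm to the left of lens 1 (virtual), which is 88.2 − (-25.16) = 113.4 cm to the left of lens 2, so d_o2 = +113.4 cm.
Lens 2 is diverging, so f₂ = −29.2 cm.
Lens 2: 1/d_i2 = 1/f₂ − 1/d_o2 = 1/(-29.2) − 1/(113.4) = -0.04306, so d_i2 = -23.2 cm.
The final image is virtual, 23.2 cm to the left of lens 2 (overall magnification ≈ 0.055).

23.2 cm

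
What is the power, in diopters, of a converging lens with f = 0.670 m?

P = +1.49 D

P = 1/f = 1/(0.670 m) = +1.49 D.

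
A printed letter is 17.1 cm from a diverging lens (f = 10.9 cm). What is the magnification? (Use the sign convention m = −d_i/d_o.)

For a diverging lens, f = -10.9 cm.
1/d_i = 1/f − 1/d_o = 1/(-10.90) − 1/(17.1) = -0.1502, so d_i = -6.657 cm.
m = −d_i/d_o = −(-6.657)/(17.1) = +0.389.
The image is virtual, upright and reduced, on the same side as the object.

m = +0.389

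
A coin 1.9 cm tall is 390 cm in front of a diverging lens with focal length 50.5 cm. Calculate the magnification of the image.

For a diverging lens, f = -50.5 cm.
1/d_i = 1/f − 1/d_o = 1/(-50.50) − 1/(390) = -0.02237, so d_i = -44.71 cm.
m = −d_i/d_o = −(-44.71)/(390) = +0.115.
The image is virtual, upright and reduced, on the same side as the object.

m = +0.115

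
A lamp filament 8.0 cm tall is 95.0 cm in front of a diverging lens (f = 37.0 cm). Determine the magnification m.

For a diverging lens, f = -37.0 cm.
1/d_i = 1/f − 1/d_o = 1/(-37.00) − 1/(95.0) = -0.03755, so d_i = -26.63 cm.
m = −d_i/d_o = −(-26.63)/(95.0) = +0.280.
The image is virtual, upright and reduced, on the same side as the object.

m = +0.280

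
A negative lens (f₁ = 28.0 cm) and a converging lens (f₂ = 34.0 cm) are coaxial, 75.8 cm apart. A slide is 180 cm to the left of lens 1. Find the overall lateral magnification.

m = -0.0693

f₁ = −28.0 cm (diverging).
Lens 1: 1/d_i1 = 1/(-28.0) − 1/(180) = -0.04127, so d_i1 = -24.23 cm; m₁ = −d_i1/d_o1 = +0.1346.
d_o2 = 75.8 − (-24.23) = 100.0 cm.
Lens 2: 1/d_i2 = 1/(34.0) − 1/(100.0) = 0.01941, so d_i2 = 51.52 cm; m₂ = −d_i2/d_o2 = -0.5152.
m = m₁·m₂ = (+0.1346)(-0.5152) = -0.0693.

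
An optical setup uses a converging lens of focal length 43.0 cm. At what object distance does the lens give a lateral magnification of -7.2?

m = −d_i/d_o ⇒ d_i = −m·d_o.
1/f = 1/d_o + 1/d_i = 1/d_o − 1/(m·d_o) = (1 − 1/m)/d_o, so d_o = f(1 − 1/m) = (43.00)(1 − 1/(-7.2)) = 49.0 cm.

49.0 cm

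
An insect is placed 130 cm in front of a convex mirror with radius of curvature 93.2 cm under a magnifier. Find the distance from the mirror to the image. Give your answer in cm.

f = R/2 = 93.2/2 = 46.60 cm; for a convex mirror, f = -46.60 cm.
Mirror equation: 1/q = 1/f − 1/p = 1/(-46.60) − 1/(130) = -0.02146 − 0.007692 = -0.02915, so q = -34.3 cm.
The image is virtual, upright and reduced, behind the mirror.

34.3 cm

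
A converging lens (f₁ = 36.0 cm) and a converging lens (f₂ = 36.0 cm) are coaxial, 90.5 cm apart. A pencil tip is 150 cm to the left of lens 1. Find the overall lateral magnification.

Lens 1: 1/d_i1 = 1/(36.0) − 1/(150) = 0.02111, so d_i1 = 47.37 cm; m₁ = −d_i1/d_o1 = -0.3158.
d_o2 = 90.5 − (47.37) = 43.13 cm.
Lens 2: 1/d_i2 = 1/(36.0) − 1/(43.13) = 0.004592, so d_i2 = 217.8 cm; m₂ = −d_i2/d_o2 = -5.049.
m = m₁·m₂ = (-0.3158)(-5.049) = +1.59.

m = +1.59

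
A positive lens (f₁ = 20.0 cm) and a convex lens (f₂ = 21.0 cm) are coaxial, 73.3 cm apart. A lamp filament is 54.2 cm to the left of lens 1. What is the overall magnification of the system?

Lens 1: 1/d_i1 = 1/(20.0) − 1/(54.2) = 0.03155, so d_i1 = 31.70 cm; m₁ = −d_i1/d_o1 = -0.5849.
d_o2 = 73.3 − (31.70) = 41.60 cm.
Lens 2: 1/d_i2 = 1/(21.0) − 1/(41.60) = 0.02358, so d_i2 = 42.41 cm; m₂ = −d_i2/d_o2 = -1.019.
m = m₁·m₂ = (-0.5849)(-1.019) = +0.596.

m = +0.596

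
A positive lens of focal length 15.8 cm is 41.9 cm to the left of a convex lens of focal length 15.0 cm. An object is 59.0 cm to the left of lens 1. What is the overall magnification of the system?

m = +1.03

Lens 1: 1/d_i1 = 1/(15.8) − 1/(59.0) = 0.04634, so d_i1 = 21.58 cm; m₁ = −d_i1/d_o1 = -0.3658.
d_o2 = 41.9 − (21.58) = 20.32 cm.
Lens 2: 1/d_i2 = 1/(15.0) − 1/(20.32) = 0.01745, so d_i2 = 57.29 cm; m₂ = −d_i2/d_o2 = -2.820.
m = m₁·m₂ = (-0.3658)(-2.820) = +1.03.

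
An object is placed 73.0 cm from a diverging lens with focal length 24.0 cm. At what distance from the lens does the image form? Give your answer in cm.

For a diverging lens, f = -24.0 cm.
Thin-lens equation: 1/v = 1/f − 1/u = 1/(-24.00) − 1/(73.0) = -0.04167 − 0.01370 = -0.05537, so v = -18.1 cm.
The image is virtual, upright and reduced, on the same side as the object.

18.1 cm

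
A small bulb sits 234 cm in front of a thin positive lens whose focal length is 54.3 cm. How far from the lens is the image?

70.7 cm

Thin-lens equation: 1/s_i = 1/f − 1/s_o = 1/(54.30) − 1/(234) = 0.01842 − 0.004274 = 0.01414, so s_i = 70.7 cm.
The image is real, inverted and reduced, on the far side of the lens.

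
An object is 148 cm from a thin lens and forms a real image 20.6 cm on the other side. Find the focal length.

Real image ⇒ d_i = +20.6 cm.
1/f = 1/d_o + 1/d_i = 1/(148) + 1/(20.6) = 0.05530, so f = 18.1 cm.
Since f is positive, the thin lens is converging.

f = 18.1 cm (converging)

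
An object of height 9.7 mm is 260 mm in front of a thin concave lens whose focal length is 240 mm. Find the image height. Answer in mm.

For a concave lens, f = -240 mm.
1/d_i = 1/f − 1/d_o = 1/(-240.0) − 1/(260) = -0.008013, so d_i = -124.8 mm.
m = −d_i/d_o = +0.4800.
|h_i| = |m|·h_o = 0.4800 × 9.7 = 4.66 mm. The image is virtual, upright and reduced, on the same side as the object.

4.66 mm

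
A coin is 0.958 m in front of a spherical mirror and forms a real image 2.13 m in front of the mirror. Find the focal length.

Real image ⇒ d_i = +2.13 m.
1/f = 1/d_o + 1/d_i = 1/(0.958) + 1/(2.13) = 1.513, so f = 0.661 m.
Since f is positive, the spherical mirror is concave.

f = 0.661 m (concave)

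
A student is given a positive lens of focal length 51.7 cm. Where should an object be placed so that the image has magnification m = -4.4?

63.5 cm

m = −d_i/d_o ⇒ d_i = −m·d_o.
1/f = 1/d_o + 1/d_i = 1/d_o − 1/(m·d_o) = (1 − 1/m)/d_o, so d_o = f(1 − 1/m) = (51.70)(1 − 1/(-4.4)) = 63.5 cm.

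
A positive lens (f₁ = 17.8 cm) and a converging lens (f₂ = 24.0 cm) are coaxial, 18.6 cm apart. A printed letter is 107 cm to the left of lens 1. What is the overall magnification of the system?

Lens 1: 1/d_i1 = 1/(17.8) − 1/(107) = 0.04683, so d_i1 = 21.35 cm; m₁ = −d_i1/d_o1 = -0.1995.
d_o2 = 18.6 − (21.35) = -2.750 cm (virtual object).
Lens 2: 1/d_i2 = 1/(24.0) − 1/(-2.750) = 0.4053, so d_i2 = 2.467 cm; m₂ = −d_i2/d_o2 = +0.8972.
m = m₁·m₂ = (-0.1995)(+0.8972) = -0.179.

m = -0.179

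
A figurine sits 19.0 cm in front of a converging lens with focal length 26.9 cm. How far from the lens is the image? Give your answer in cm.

64.7 cm

Lens equation: 1/q = 1/f − 1/p = 1/(26.90) − 1/(19.0) = 0.03717 − 0.05263 = -0.01546, so q = -64.7 cm.
The image is virtual, upright and enlarged, on the same side as the object.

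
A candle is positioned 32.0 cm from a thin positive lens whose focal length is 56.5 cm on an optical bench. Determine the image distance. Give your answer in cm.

73.8 cm

Lens equation: 1/v = 1/f − 1/u = 1/(56.50) − 1/(32.0) = 0.01770 − 0.03125 = -0.01355, so v = -73.8 cm.
The image is virtual, upright and enlarged, on the same side as the object.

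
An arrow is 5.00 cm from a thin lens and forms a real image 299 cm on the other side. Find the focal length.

f = 4.92 cm (converging)

Real image ⇒ d_i = +299 cm.
1/f = 1/d_o + 1/d_i = 1/(5.00) + 1/(299) = 0.2033, so f = 4.92 cm.
Since f is positive, the thin lens is converging.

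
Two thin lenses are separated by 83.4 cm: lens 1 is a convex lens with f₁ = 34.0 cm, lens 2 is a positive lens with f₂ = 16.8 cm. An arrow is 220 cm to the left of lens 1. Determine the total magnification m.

Lens 1: 1/d_i1 = 1/(34.0) − 1/(220) = 0.02487, so d_i1 = 40.22 cm; m₁ = −d_i1/d_o1 = -0.1828.
d_o2 = 83.4 − (40.22) = 43.18 cm.
Lens 2: 1/d_i2 = 1/(16.8) − 1/(43.18) = 0.03636, so d_i2 = 27.50 cm; m₂ = −d_i2/d_o2 = -0.6368.
m = m₁·m₂ = (-0.1828)(-0.6368) = +0.116.

m = +0.116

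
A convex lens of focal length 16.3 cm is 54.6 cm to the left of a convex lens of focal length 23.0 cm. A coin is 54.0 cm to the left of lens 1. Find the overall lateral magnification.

m = +1.21

Lens 1: 1/d_i1 = 1/(16.3) − 1/(54.0) = 0.04283, so d_i1 = 23.35 cm; m₁ = −d_i1/d_o1 = -0.4324.
d_o2 = 54.6 − (23.35) = 31.25 cm.
Lens 2: 1/d_i2 = 1/(23.0) − 1/(31.25) = 0.01148, so d_i2 = 87.12 cm; m₂ = −d_i2/d_o2 = -2.788.
m = m₁·m₂ = (-0.4324)(-2.788) = +1.21.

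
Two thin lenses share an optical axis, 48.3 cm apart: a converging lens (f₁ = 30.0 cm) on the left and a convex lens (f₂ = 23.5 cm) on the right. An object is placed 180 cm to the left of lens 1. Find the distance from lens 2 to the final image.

Lens 1: 1/d_i1 = 1/f₁ − 1/d_o1 = 1/(30.0) − 1/(180) = 0.02778, so d_i1 = 36.00 cm.
The intermediate image is 36.00 cm to the right of lens 1, which is 48.3 − (36.00) = 12.30 cm to the left of lens 2, so d_o2 = +12.30 cm.
Lens 2: 1/d_i2 = 1/f₂ − 1/d_o2 = 1/(23.5) − 1/(12.30) = -0.03875, so d_i2 = -25.8 cm.
The final image is virtual, 25.8 cm to the left of lens 2 (overall magnification ≈ -0.42).

25.8 cm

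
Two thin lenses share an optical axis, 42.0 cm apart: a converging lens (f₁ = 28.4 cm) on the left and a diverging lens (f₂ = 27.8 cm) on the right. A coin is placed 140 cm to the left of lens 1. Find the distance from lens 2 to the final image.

Lens 1: 1/d_i1 = 1/f₁ − 1/d_o1 = 1/(28.4) − 1/(140) = 0.02807, so d_i1 = 35.63 cm.
The intermediate image is 35.63 cm to the right of lens 1, which is 42.0 − (35.63) = 6.370 cm to the left of lens 2, so d_o2 = +6.370 cm.
Lens 2 is diverging, so f₂ = −27.8 cm.
Lens 2: 1/d_i2 = 1/f₂ − 1/d_o2 = 1/(-27.8) − 1/(6.370) = -0.1930, so d_i2 = -5.18 cm.
The final image is virtual, 5.18 cm to the left of lens 2 (overall magnification ≈ -0.21).

5.18 cm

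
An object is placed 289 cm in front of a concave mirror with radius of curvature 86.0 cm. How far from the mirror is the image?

f = R/2 = 86.0/2 = 43.00 cm.
Mirror equation: 1/q = 1/f − 1/p = 1/(43.00) − 1/(289) = 0.02326 − 0.003460 = 0.01980, so q = 50.5 cm.
The image is real, inverted and reduced, in front of the mirror.

50.5 cm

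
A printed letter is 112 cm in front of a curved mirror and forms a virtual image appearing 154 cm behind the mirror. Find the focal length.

Virtual image ⇒ d_i = −154 cm.
1/f = 1/d_o + 1/d_i = 1/(112) + 1/(-154) = 0.002435, so f = 411 cm.
Since f is positive, the curved mirror is concave.

f = 411 cm (concave)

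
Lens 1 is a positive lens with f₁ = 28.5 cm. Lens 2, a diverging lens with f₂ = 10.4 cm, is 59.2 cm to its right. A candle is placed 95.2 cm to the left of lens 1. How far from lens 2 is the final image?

Lens 1: 1/d_i1 = 1/f₁ − 1/d_o1 = 1/(28.5) − 1/(95.2) = 0.02458, so d_i1 = 40.68 cm.
The intermediate image is 40.68 cm to the right of lens 1, which is 59.2 − (40.68) = 18.52 cm to the left of lens 2, so d_o2 = +18.52 cm.
Lens 2 is diverging, so f₂ = −10.4 cm.
Lens 2: 1/d_i2 = 1/f₂ − 1/d_o2 = 1/(-10.4) − 1/(18.52) = -0.1501, so d_i2 = -6.66 cm.
The final image is virtual, 6.66 cm to the left of lens 2 (overall magnification ≈ -0.15).

6.66 cm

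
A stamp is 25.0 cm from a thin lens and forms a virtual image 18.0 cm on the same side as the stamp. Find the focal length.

f = -64.3 cm (diverging)

Virtual image ⇒ d_i = −18.0 cm.
1/f = 1/d_o + 1/d_i = 1/(25.0) + 1/(-18.0) = -0.01556, so f = -64.3 cm.
Since f is negative, the thin lens is diverging.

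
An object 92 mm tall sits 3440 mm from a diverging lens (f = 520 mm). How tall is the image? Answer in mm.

For a diverging lens, f = -520 mm.
1/d_i = 1/f − 1/d_o = 1/(-520.0) − 1/(3440) = -0.002214, so d_i = -451.7 mm.
m = −d_i/d_o = +0.1313.
|h_i| = |m|·h_o = 0.1313 × 92 = 12.1 mm. The image is virtual, upright and reduced, on the same side as the object.

12.1 mm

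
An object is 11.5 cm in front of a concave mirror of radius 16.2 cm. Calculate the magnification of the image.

m = -2.38

f = R/2 = 16.2/2 = 8.100 cm.
1/d_i = 1/f − 1/d_o = 1/(8.100) − 1/(11.5) = 0.03650, so d_i = 27.40 cm.
m = −d_i/d_o = −(27.40)/(11.5) = -2.38.
The image is real, inverted and enlarged, in front of the mirror.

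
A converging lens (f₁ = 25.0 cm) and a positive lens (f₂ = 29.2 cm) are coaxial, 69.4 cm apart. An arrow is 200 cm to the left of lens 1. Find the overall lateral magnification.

Lens 1: 1/d_i1 = 1/(25.0) − 1/(200) = 0.03500, so d_i1 = 28.57 cm; m₁ = −d_i1/d_o1 = -0.1429.
d_o2 = 69.4 − (28.57) = 40.83 cm.
Lens 2: 1/d_i2 = 1/(29.2) − 1/(40.83) = 0.009755, so d_i2 = 102.5 cm; m₂ = −d_i2/d_o2 = -2.511.
m = m₁·m₂ = (-0.1429)(-2.511) = +0.359.

m = +0.359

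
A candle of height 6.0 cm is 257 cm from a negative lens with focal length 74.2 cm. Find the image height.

For a negative lens, f = -74.2 cm.
1/d_i = 1/f − 1/d_o = 1/(-74.20) − 1/(257) = -0.01737, so d_i = -57.58 cm.
m = −d_i/d_o = +0.2240.
|h_i| = |m|·h_o = 0.2240 × 6.0 = 1.34 cm. The image is virtual, upright and reduced, on the same side as the object.

1.34 cm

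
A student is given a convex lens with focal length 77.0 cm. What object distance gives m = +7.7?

m = −d_i/d_o ⇒ d_i = −m·d_o.
1/f = 1/d_o + 1/d_i = 1/d_o − 1/(m·d_o) = (1 − 1/m)/d_o, so d_o = f(1 − 1/m) = (77.00)(1 − 1/(+7.7)) = 67.0 cm.

67.0 cm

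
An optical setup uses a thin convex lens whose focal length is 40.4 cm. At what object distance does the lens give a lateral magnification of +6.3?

m = −d_i/d_o ⇒ d_i = −m·d_o.
1/f = 1/d_o + 1/d_i = 1/d_o − 1/(m·d_o) = (1 − 1/m)/d_o, so d_o = f(1 − 1/m) = (40.40)(1 − 1/(+6.3)) = 34.0 cm.

34.0 cm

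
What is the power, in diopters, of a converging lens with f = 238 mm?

P = +4.20 D

f = 23.8 cm = 0.238 m.
P = 1/f = 1/(0.238 m) = +4.20 D.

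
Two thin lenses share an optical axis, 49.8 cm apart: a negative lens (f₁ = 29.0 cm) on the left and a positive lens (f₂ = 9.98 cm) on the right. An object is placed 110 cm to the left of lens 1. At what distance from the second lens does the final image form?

Lens 1 is diverging, so f₁ = −29.0 cm.
Lens 1: 1/d_i1 = 1/f₁ − 1/d_o1 = 1/(-29.0) − 1/(110) = -0.04357, so d_i1 = -22.95 cm.
The intermediate image is 22.95 cm to the left of lens 1 (virtual), which is 49.8 − (-22.95) = 72.75 cm to the left of lens 2, so d_o2 = +72.75 cm.
Lens 2: 1/d_i2 = 1/f₂ − 1/d_o2 = 1/(9.98) − 1/(72.75) = 0.08645, so d_i2 = 11.6 cm.
The final image is real, 11.6 cm to the right of lens 2 (overall magnification ≈ -0.033).

11.6 cm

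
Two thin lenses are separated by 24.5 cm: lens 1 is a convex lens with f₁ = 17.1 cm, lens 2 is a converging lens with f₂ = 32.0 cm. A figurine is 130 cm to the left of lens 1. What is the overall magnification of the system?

Lens 1: 1/d_i1 = 1/(17.1) − 1/(130) = 0.05079, so d_i1 = 19.69 cm; m₁ = −d_i1/d_o1 = -0.1515.
d_o2 = 24.5 − (19.69) = 4.810 cm.
Lens 2: 1/d_i2 = 1/(32.0) − 1/(4.810) = -0.1767, so d_i2 = -5.661 cm; m₂ = −d_i2/d_o2 = +1.177.
m = m₁·m₂ = (-0.1515)(+1.177) = -0.178.

m = -0.178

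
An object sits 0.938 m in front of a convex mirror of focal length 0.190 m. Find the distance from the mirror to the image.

For a convex mirror, f = -0.190 m.
Mirror equation: 1/q = 1/f − 1/p = 1/(-0.1900) − 1/(0.938) = -5.263 − 1.066 = -6.329, so q = -0.158 m.
The image is virtual, upright and reduced, behind the mirror.

0.158 m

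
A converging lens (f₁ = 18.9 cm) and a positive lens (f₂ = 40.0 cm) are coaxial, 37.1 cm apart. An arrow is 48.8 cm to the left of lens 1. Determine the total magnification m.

m = -0.749

Lens 1: 1/d_i1 = 1/(18.9) − 1/(48.8) = 0.03242, so d_i1 = 30.85 cm; m₁ = −d_i1/d_o1 = -0.6322.
d_o2 = 37.1 − (30.85) = 6.250 cm.
Lens 2: 1/d_i2 = 1/(40.0) − 1/(6.250) = -0.1350, so d_i2 = -7.407 cm; m₂ = −d_i2/d_o2 = +1.185.
m = m₁·m₂ = (-0.6322)(+1.185) = -0.749.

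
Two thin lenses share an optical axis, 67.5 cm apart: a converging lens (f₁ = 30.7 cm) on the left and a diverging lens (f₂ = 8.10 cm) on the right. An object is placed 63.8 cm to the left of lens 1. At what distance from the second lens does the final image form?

4.11 cm

Lens 1: 1/d_i1 = 1/f₁ − 1/d_o1 = 1/(30.7) − 1/(63.8) = 0.01690, so d_i1 = 59.17 cm.
The intermediate image is 59.17 cm to the right of lens 1, which is 67.5 − (59.17) = 8.330 cm to the left of lens 2, so d_o2 = +8.330 cm.
Lens 2 is diverging, so f₂ = −8.10 cm.
Lens 2: 1/d_i2 = 1/f₂ − 1/d_o2 = 1/(-8.10) − 1/(8.330) = -0.2435, so d_i2 = -4.11 cm.
The final image is virtual, 4.11 cm to the left of lens 2 (overall magnification ≈ -0.46).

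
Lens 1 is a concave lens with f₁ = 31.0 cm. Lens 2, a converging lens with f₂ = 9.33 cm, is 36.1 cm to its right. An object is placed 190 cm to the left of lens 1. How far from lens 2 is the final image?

Lens 1 is diverging, so f₁ = −31.0 cm.
Lens 1: 1/d_i1 = 1/f₁ − 1/d_o1 = 1/(-31.0) − 1/(190) = -0.03752, so d_i1 = -26.65 cm.
The intermediate image is 26.65 cm to the left of lens 1 (virtual), which is 36.1 − (-26.65) = 62.75 cm to the left of lens 2, so d_o2 = +62.75 cm.
Lens 2: 1/d_i2 = 1/f₂ − 1/d_o2 = 1/(9.33) − 1/(62.75) = 0.09124, so d_i2 = 11.0 cm.
The final image is real, 11.0 cm to the right of lens 2 (overall magnification ≈ -0.024).

11.0 cm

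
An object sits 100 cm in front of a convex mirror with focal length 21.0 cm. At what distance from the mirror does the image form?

17.4 cm

For a convex mirror, f = -21.0 cm.
Mirror equation: 1/v = 1/f − 1/u = 1/(-21.00) − 1/(100) = -0.04762 − 0.01000 = -0.05762, so v = -17.4 cm.
The image is virtual, upright and reduced, behind the mirror.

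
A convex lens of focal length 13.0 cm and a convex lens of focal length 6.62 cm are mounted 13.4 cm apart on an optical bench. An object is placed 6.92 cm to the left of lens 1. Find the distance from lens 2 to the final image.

Lens 1: 1/d_i1 = 1/f₁ − 1/d_o1 = 1/(13.0) − 1/(6.92) = -0.06759, so d_i1 = -14.80 cm.
The intermediate image is 14.80 cm to the left of lens 1 (virtual), which is 13.4 − (-14.80) = 28.20 cm to the left of lens 2, so d_o2 = +28.20 cm.
Lens 2: 1/d_i2 = 1/f₂ − 1/d_o2 = 1/(6.62) − 1/(28.20) = 0.1156, so d_i2 = 8.65 cm.
The final image is real, 8.65 cm to the right of lens 2 (overall magnification ≈ -0.66).

8.65 cm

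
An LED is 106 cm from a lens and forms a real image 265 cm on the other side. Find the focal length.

Real image ⇒ d_i = +265 cm.
1/f = 1/d_o + 1/d_i = 1/(106) + 1/(265) = 0.01321, so f = 75.7 cm.
Since f is positive, the lens is converging.

f = 75.7 cm (converging)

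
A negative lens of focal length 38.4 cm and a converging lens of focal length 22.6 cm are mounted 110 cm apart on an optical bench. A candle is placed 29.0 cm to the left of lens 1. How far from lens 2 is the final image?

27.5 cm

Lens 1 is diverging, so f₁ = −38.4 cm.
Lens 1: 1/d_i1 = 1/f₁ − 1/d_o1 = 1/(-38.4) − 1/(29.0) = -0.06052, so d_i1 = -16.52 cm.
The intermediate image is 16.52 cm to the left of lens 1 (virtual), which is 110 − (-16.52) = 126.5 cm to the left of lens 2, so d_o2 = +126.5 cm.
Lens 2: 1/d_i2 = 1/f₂ − 1/d_o2 = 1/(22.6) − 1/(126.5) = 0.03634, so d_i2 = 27.5 cm.
The final image is real, 27.5 cm to the right of lens 2 (overall magnification ≈ -0.12).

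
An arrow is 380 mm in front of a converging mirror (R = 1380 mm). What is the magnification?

m = +2.23

f = R/2 = 1380/2 = 690.0 mm.
1/d_i = 1/f − 1/d_o = 1/(690.0) − 1/(380) = -0.001182, so d_i = -845.8 mm.
m = −d_i/d_o = −(-845.8)/(380) = +2.23.
The image is virtual, upright and enlarged, behind the mirror.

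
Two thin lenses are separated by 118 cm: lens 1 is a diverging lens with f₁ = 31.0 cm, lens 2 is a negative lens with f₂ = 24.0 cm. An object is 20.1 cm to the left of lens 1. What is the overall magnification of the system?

f₁ = −31.0 cm (diverging).
Lens 1: 1/d_i1 = 1/(-31.0) − 1/(20.1) = -0.08201, so d_i1 = -12.19 cm; m₁ = −d_i1/d_o1 = +0.6065.
d_o2 = 118 − (-12.19) = 130.2 cm.
f₂ = −24.0 cm (diverging).
Lens 2: 1/d_i2 = 1/(-24.0) − 1/(130.2) = -0.04935, so d_i2 = -20.26 cm; m₂ = −d_i2/d_o2 = +0.1556.
m = m₁·m₂ = (+0.6065)(+0.1556) = +0.0944.

m = +0.0944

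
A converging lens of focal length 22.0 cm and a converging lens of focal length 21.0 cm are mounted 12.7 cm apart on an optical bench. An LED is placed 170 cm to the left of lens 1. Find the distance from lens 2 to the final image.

Lens 1: 1/d_i1 = 1/f₁ − 1/d_o1 = 1/(22.0) − 1/(170) = 0.03957, so d_i1 = 25.27 cm.
The intermediate image is 25.27 cm to the right of lens 1, which lies 12.57 cm to the right of lens 2 — a virtual object — so d_o2 = −12.57 cm.
Lens 2: 1/d_i2 = 1/f₂ − 1/d_o2 = 1/(21.0) − 1/(-12.57) = 0.1272, so d_i2 = 7.86 cm.
The final image is real, 7.86 cm to the right of lens 2 (overall magnification ≈ -0.093).

7.86 cm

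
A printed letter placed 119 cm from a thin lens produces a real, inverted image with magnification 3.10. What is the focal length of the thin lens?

f = 90.0 cm (converging)

m = −d_i/d_o ⇒ d_i = −m·d_o = −(-3.10)·(119) = 368.9 cm.
1/f = 1/d_o + 1/d_i = 1/(119) + 1/(368.9) = 0.01111, so f = 90.0 cm.
Since f is positive, the thin lens is converging.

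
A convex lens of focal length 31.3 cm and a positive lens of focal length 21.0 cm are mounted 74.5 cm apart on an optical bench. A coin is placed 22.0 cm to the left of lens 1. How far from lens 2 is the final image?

Lens 1: 1/d_i1 = 1/f₁ − 1/d_o1 = 1/(31.3) − 1/(22.0) = -0.01351, so d_i1 = -74.04 cm.
The intermediate image is 74.04 cm to the left of lens 1 (virtual), which is 74.5 − (-74.04) = 148.5 cm to the left of lens 2, so d_o2 = +148.5 cm.
Lens 2: 1/d_i2 = 1/f₂ − 1/d_o2 = 1/(21.0) − 1/(148.5) = 0.04089, so d_i2 = 24.5 cm.
The final image is real, 24.5 cm to the right of lens 2 (overall magnification ≈ -0.55).

24.5 cm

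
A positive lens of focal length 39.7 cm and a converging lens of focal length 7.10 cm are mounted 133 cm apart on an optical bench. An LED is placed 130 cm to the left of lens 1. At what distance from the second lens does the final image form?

7.83 cm

Lens 1: 1/d_i1 = 1/f₁ − 1/d_o1 = 1/(39.7) − 1/(130) = 0.01750, so d_i1 = 57.15 cm.
The intermediate image is 57.15 cm to the right of lens 1, which is 133 − (57.15) = 75.85 cm to the left of lens 2, so d_o2 = +75.85 cm.
Lens 2: 1/d_i2 = 1/f₂ − 1/d_o2 = 1/(7.10) − 1/(75.85) = 0.1277, so d_i2 = 7.83 cm.
The final image is real, 7.83 cm to the right of lens 2 (overall magnification ≈ 0.045).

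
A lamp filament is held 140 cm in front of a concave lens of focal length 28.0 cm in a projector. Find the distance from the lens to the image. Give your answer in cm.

For a concave lens, f = -28.0 cm.
Lens equation: 1/v = 1/f − 1/u = 1/(-28.00) − 1/(140) = -0.03571 − 0.007143 = -0.04286, so v = -23.3 cm.
The image is virtual, upright and reduced, on the same side as the object.

23.3 cm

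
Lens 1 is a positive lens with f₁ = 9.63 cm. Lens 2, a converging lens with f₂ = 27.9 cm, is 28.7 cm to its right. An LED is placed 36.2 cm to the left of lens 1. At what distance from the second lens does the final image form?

Lens 1: 1/d_i1 = 1/f₁ − 1/d_o1 = 1/(9.63) − 1/(36.2) = 0.07622, so d_i1 = 13.12 cm.
The intermediate image is 13.12 cm to the right of lens 1, which is 28.7 − (13.12) = 15.58 cm to the left of lens 2, so d_o2 = +15.58 cm.
Lens 2: 1/d_i2 = 1/f₂ − 1/d_o2 = 1/(27.9) − 1/(15.58) = -0.02834, so d_i2 = -35.3 cm.
The final image is virtual, 35.3 cm to the left of lens 2 (overall magnification ≈ -0.82).

35.3 cm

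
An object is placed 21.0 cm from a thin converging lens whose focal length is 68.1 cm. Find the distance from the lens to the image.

30.4 cm

Thin-lens equation: 1/s_i = 1/f − 1/s_o = 1/(68.10) − 1/(21.0) = 0.01468 − 0.04762 = -0.03293, so s_i = -30.4 cm.
The image is virtual, upright and enlarged, on the same side as the object.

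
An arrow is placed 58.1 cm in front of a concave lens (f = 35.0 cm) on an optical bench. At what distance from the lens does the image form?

For a concave lens, f = -35.0 cm.
Lens equation: 1/s_i = 1/f − 1/s_o = 1/(-35.00) − 1/(58.1) = -0.02857 − 0.01721 = -0.04578, so s_i = -21.8 cm.
The image is virtual, upright and reduced, on the same side as the object.

21.8 cm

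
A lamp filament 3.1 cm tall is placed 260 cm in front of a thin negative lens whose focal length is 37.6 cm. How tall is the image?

For a negative lens, f = -37.6 cm.
1/d_i = 1/f − 1/d_o = 1/(-37.60) − 1/(260) = -0.03044, so d_i = -32.85 cm.
m = −d_i/d_o = +0.1263.
|h_i| = |m|·h_o = 0.1263 × 3.1 = 0.392 cm. The image is virtual, upright and reduced, on the same side as the object.

0.392 cm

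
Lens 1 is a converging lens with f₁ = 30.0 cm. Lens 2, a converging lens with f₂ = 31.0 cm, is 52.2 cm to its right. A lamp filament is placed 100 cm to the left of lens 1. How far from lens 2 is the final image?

Lens 1: 1/d_i1 = 1/f₁ − 1/d_o1 = 1/(30.0) − 1/(100) = 0.02333, so d_i1 = 42.86 cm.
The intermediate image is 42.86 cm to the right of lens 1, which is 52.2 − (42.86) = 9.340 cm to the left of lens 2, so d_o2 = +9.340 cm.
Lens 2: 1/d_i2 = 1/f₂ − 1/d_o2 = 1/(31.0) − 1/(9.340) = -0.07481, so d_i2 = -13.4 cm.
The final image is virtual, 13.4 cm to the left of lens 2 (overall magnification ≈ -0.61).

13.4 cm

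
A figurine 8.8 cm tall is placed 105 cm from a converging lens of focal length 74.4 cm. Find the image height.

1/d_i = 1/f − 1/d_o = 1/(74.40) − 1/(105) = 0.003917, so d_i = 255.3 cm.
m = −d_i/d_o = -2.431.
|h_i| = |m|·h_o = 2.431 × 8.8 = 21.4 cm. The image is real, inverted and enlarged, on the far side of the lens.

21.4 cm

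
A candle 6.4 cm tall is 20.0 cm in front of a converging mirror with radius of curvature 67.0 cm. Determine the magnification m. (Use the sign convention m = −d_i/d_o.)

m = +2.48

f = R/2 = 67.0/2 = 33.50 cm.
1/d_i = 1/f − 1/d_o = 1/(33.50) − 1/(20.0) = -0.02015, so d_i = -49.63 cm.
m = −d_i/d_o = −(-49.63)/(20.0) = +2.48.
The image is virtual, upright and enlarged, behind the mirror.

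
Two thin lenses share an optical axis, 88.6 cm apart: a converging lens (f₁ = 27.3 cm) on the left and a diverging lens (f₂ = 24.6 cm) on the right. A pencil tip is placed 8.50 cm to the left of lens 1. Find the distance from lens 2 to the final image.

Lens 1: 1/d_i1 = 1/f₁ − 1/d_o1 = 1/(27.3) − 1/(8.50) = -0.08102, so d_i1 = -12.34 cm.
The intermediate image is 12.34 cm to the left of lens 1 (virtual), which is 88.6 − (-12.34) = 100.9 cm to the left of lens 2, so d_o2 = +100.9 cm.
Lens 2 is diverging, so f₂ = −24.6 cm.
Lens 2: 1/d_i2 = 1/f₂ − 1/d_o2 = 1/(-24.6) − 1/(100.9) = -0.05056, so d_i2 = -19.8 cm.
The final image is virtual, 19.8 cm to the left of lens 2 (overall magnification ≈ 0.28).

19.8 cm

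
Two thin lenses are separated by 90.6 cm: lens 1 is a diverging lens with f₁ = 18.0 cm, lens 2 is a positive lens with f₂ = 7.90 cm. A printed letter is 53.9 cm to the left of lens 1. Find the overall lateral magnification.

f₁ = −18.0 cm (diverging).
Lens 1: 1/d_i1 = 1/(-18.0) − 1/(53.9) = -0.07411, so d_i1 = -13.49 cm; m₁ = −d_i1/d_o1 = +0.2503.
d_o2 = 90.6 − (-13.49) = 104.1 cm.
Lens 2: 1/d_i2 = 1/(7.90) − 1/(104.1) = 0.1170, so d_i2 = 8.549 cm; m₂ = −d_i2/d_o2 = -0.08212.
m = m₁·m₂ = (+0.2503)(-0.08212) = -0.0206.

m = -0.0206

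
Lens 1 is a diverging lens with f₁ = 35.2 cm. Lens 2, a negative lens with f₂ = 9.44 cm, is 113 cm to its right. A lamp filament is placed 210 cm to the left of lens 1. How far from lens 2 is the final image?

Lens 1 is diverging, so f₁ = −35.2 cm.
Lens 1: 1/d_i1 = 1/f₁ − 1/d_o1 = 1/(-35.2) − 1/(210) = -0.03317, so d_i1 = -30.15 cm.
The intermediate image is 30.15 cm to the left of lens 1 (virtual), which is 113 − (-30.15) = 143.2 cm to the left of lens 2, so d_o2 = +143.2 cm.
Lens 2 is diverging, so f₂ = −9.44 cm.
Lens 2: 1/d_i2 = 1/f₂ − 1/d_o2 = 1/(-9.44) − 1/(143.2) = -0.1129, so d_i2 = -8.86 cm.
The final image is virtual, 8.86 cm to the left of lens 2 (overall magnification ≈ 0.0089).

8.86 cm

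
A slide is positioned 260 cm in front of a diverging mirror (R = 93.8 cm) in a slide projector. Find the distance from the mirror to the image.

39.7 cm

f = R/2 = 93.8/2 = 46.90 cm; for a diverging mirror, f = -46.90 cm.
Mirror equation: 1/q = 1/f − 1/p = 1/(-46.90) − 1/(260) = -0.02132 − 0.003846 = -0.02517, so q = -39.7 cm.
The image is virtual, upright and reduced, behind the mirror.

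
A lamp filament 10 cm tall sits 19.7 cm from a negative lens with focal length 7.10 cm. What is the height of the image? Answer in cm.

For a negative lens, f = -7.10 cm.
1/d_i = 1/f − 1/d_o = 1/(-7.100) − 1/(19.7) = -0.1916, so d_i = -5.219 cm.
m = −d_i/d_o = +0.2649.
|h_i| = |m|·h_o = 0.2649 × 10 = 2.65 cm. The image is virtual, upright and reduced, on the same side as the object.

2.65 cm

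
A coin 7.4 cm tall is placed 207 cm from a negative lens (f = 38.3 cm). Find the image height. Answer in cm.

For a negative lens, f = -38.3 cm.
1/d_i = 1/f − 1/d_o = 1/(-38.30) − 1/(207) = -0.03094, so d_i = -32.32 cm.
m = −d_i/d_o = +0.1561.
|h_i| = |m|·h_o = 0.1561 × 7.4 = 1.16 cm. The image is virtual, upright and reduced, on the same side as the object.

1.16 cm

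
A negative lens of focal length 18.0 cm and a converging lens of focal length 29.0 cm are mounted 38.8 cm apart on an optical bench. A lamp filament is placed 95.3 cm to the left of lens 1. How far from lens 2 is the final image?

Lens 1 is diverging, so f₁ = −18.0 cm.
Lens 1: 1/d_i1 = 1/f₁ − 1/d_o1 = 1/(-18.0) − 1/(95.3) = -0.06605, so d_i1 = -15.14 cm.
The intermediate image is 15.14 cm to the left of lens 1 (virtual), which is 38.8 − (-15.14) = 53.94 cm to the left of lens 2, so d_o2 = +53.94 cm.
Lens 2: 1/d_i2 = 1/f₂ − 1/d_o2 = 1/(29.0) − 1/(53.94) = 0.01594, so d_i2 = 62.7 cm.
The final image is real, 62.7 cm to the right of lens 2 (overall magnification ≈ -0.18).

62.7 cm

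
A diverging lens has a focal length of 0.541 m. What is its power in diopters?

For a diverging lens, f = −0.541 m.
P = 1/f = 1/(-0.541 m) = -1.85 D.

P = -1.85 D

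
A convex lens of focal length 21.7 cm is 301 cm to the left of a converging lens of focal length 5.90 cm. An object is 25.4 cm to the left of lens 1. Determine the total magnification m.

m = +0.237

Lens 1: 1/d_i1 = 1/(21.7) − 1/(25.4) = 0.006713, so d_i1 = 149.0 cm; m₁ = −d_i1/d_o1 = -5.866.
d_o2 = 301 − (149.0) = 152.0 cm.
Lens 2: 1/d_i2 = 1/(5.90) − 1/(152.0) = 0.1629, so d_i2 = 6.138 cm; m₂ = −d_i2/d_o2 = -0.04038.
m = m₁·m₂ = (-5.866)(-0.04038) = +0.237.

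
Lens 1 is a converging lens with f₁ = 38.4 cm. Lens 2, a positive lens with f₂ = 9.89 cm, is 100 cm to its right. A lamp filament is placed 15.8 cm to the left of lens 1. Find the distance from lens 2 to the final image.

10.7 cm

Lens 1: 1/d_i1 = 1/f₁ − 1/d_o1 = 1/(38.4) − 1/(15.8) = -0.03725, so d_i1 = -26.85 cm.
The intermediate image is 26.85 cm to the left of lens 1 (virtual), which is 100 − (-26.85) = 126.8 cm to the left of lens 2, so d_o2 = +126.8 cm.
Lens 2: 1/d_i2 = 1/f₂ − 1/d_o2 = 1/(9.89) − 1/(126.8) = 0.09323, so d_i2 = 10.7 cm.
The final image is real, 10.7 cm to the right of lens 2 (overall magnification ≈ -0.14).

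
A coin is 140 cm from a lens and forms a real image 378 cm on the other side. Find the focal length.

f = 102 cm (converging)

Real image ⇒ d_i = +378 cm.
1/f = 1/d_o + 1/d_i = 1/(140) + 1/(378) = 0.009788, so f = 102 cm.
Since f is positive, the lens is converging.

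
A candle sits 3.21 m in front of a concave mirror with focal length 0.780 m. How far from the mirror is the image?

Mirror equation: 1/d_i = 1/f − 1/d_o = 1/(0.7800) − 1/(3.21) = 1.282 − 0.3115 = 0.9705, so d_i = 1.03 m.
The image is real, inverted and reduced, in front of the mirror.

1.03 m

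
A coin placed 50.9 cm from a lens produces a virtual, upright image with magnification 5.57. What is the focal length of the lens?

m = −d_i/d_o ⇒ d_i = −m·d_o = −(+5.57)·(50.9) = -283.5 cm.
1/f = 1/d_o + 1/d_i = 1/(50.9) + 1/(-283.5) = 0.01612, so f = 62.0 cm.
Since f is positive, the lens is converging.

f = 62.0 cm (converging)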